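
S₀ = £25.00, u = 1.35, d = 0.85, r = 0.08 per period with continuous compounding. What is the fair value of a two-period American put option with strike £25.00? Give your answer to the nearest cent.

Risk-neutral probability p = (e^0.08 − 0.85)/(1.35 − 0.85) = 0.2333/0.5000 = 0.4666
Terminal stock prices: S_uu = 45.56, S_ud = 28.69, S_dd = 18.06
Terminal payoffs (K − S): max(-20.56, 0) = 0, max(-3.688, 0) = 0, max(6.938, 0) = 6.938
Node u (S = 33.75): continuation = e^(−0.08)·[0.4666·0.0000 + 0.5334·0.0000] = 0.0000; exercise value = 0.0000 ≤ continuation, so V_u = 0.0000
Node d (S = 21.25): continuation = e^(−0.08)·[0.4666·0.0000 + 0.5334·6.9375] = 3.4161; exercise value = 3.7500 > continuation, so V_d = 3.7500 (exercise)
Node 0 (S = 25): continuation = e^(−0.08)·[0.4666·0.0000 + 0.5334·3.7500] = 1.8466; exercise value = 0.0000 ≤ continuation, so V_0 = 1.8466

£1.85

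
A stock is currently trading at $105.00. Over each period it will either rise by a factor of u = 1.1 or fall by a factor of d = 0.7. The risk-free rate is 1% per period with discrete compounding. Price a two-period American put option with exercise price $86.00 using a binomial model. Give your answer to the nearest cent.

Risk-neutral probability p = (1 + 0.01 − 0.7)/(1.1 − 0.7) = 0.3100/0.4000 = 0.7750
Terminal stock prices: S_uu = 127.1, S_ud = 80.85, S_dd = 51.45
Terminal payoffs (K − S): max(-41.05, 0) = 0, max(5.15, 0) = 5.15, max(34.55, 0) = 34.55
Node u (S = 115.5): continuation = 1/1.01·[0.7750·0.0000 + 0.2250·5.1500] = 1.1473; exercise value = 0.0000 ≤ continuation, so V_u = 1.1473
Node d (S = 73.5): continuation = 1/1.01·[0.7750·5.1500 + 0.2250·34.5500] = 11.6485; exercise value = 12.5000 > continuation, so V_d = 12.5000 (exercise)
Node 0 (S = 105): continuation = 1/1.01·[0.7750·1.1473 + 0.2250·12.5000] = 3.6650; exercise value = 0.0000 ≤ continuation, so V_0 = 3.6650

$3.66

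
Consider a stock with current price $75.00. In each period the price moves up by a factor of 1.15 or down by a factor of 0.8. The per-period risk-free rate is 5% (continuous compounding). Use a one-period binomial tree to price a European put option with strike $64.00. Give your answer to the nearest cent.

$1.07

Risk-neutral probability p = (e^0.05 − 0.8)/(1.15 − 0.8) = 0.2513/0.3500 = 0.7179
Terminal stock prices: S_u = 86.25, S_d = 60
Terminal payoffs (K − S): max(-22.25, 0) = 0, max(4, 0) = 4
Node 0 (S = 75): V_0 = e^(−0.05)·[0.7179·0.0000 + 0.2821·4.0000] = 1.0733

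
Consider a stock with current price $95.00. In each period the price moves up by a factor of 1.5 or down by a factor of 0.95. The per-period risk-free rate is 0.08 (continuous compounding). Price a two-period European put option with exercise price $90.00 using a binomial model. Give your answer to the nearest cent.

Risk-neutral probability p = (e^0.08 − 0.95)/(1.5 − 0.95) = 0.1333/0.5500 = 0.2423
Terminal stock prices: S_uu = 213.8, S_ud = 135.4, S_dd = 85.74
Terminal payoffs (K − S): max(-123.8, 0) = 0, max(-45.38, 0) = 0, max(4.263, 0) = 4.263
Node u (S = 142.5): V_u = e^(−0.08)·[0.2423·0.0000 + 0.7577·0.0000] = 0.0000
Node d (S = 90.25): V_d = e^(−0.08)·[0.2423·0.0000 + 0.7577·4.2625] = 2.9812
Node 0 (S = 95): V_0 = e^(−0.08)·[0.2423·0.0000 + 0.7577·2.9812] = 2.0851

$2.09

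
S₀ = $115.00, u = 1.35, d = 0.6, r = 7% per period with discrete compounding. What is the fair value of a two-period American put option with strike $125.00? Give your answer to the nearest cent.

$26.05

Risk-neutral probability p = (1 + 0.07 − 0.6)/(1.35 − 0.6) = 0.4700/0.7500 = 0.6267
Terminal stock prices: S_uu = 209.6, S_ud = 93.15, S_dd = 41.4
Terminal payoffs (K − S): max(-84.59, 0) = 0, max(31.85, 0) = 31.85, max(83.6, 0) = 83.6
Node u (S = 155.2): continuation = 1/1.07·[0.6267·0.0000 + 0.3733·31.8500] = 11.1128; exercise value = 0.0000 ≤ continuation, so V_u = 11.1128
Node d (S = 69): continuation = 1/1.07·[0.6267·31.8500 + 0.3733·83.6000] = 47.8224; exercise value = 56.0000 > continuation, so V_d = 56.0000 (exercise)
Node 0 (S = 115): continuation = 1/1.07·[0.6267·11.1128 + 0.3733·56.0000] = 26.0474; exercise value = 10.0000 ≤ continuation, so V_0 = 26.0474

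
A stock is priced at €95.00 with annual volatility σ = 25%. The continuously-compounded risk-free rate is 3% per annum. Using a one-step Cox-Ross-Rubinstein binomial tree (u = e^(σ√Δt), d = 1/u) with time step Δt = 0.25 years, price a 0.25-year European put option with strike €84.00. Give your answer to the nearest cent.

CRR parameters: u = e^(σ√Δt) = e^(0.25·√0.25) = 1.1331, d = 1/u = 0.8825
Per-period rate: rΔt = 0.03·0.25 = 0.0075, so R = e^0.0075 = 1.0075
Risk-neutral probability p = (e^0.0075 − 0.8825)/(1.1331 − 0.8825) = 0.1250/0.2507 = 0.4988
Terminal stock prices: S_u = 107.6, S_d = 83.84
Terminal payoffs (K − S): max(-23.65, 0) = 0, max(0.1628, 0) = 0.1628
Node 0 (S = 95): V_0 = e^(−0.0075)·[0.4988·0.0000 + 0.5012·0.1628] = 0.0810

€0.08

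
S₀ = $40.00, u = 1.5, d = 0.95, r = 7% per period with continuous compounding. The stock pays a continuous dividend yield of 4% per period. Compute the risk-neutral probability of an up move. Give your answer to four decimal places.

Per-period risk-free factor R = e^0.07 = 1.0725; dividend-adjusted growth = e^(0.07−0.04) = 1.0305.
Risk-neutral probability p = (1.0305 − 0.95)/(1.5 − 0.95) = 0.0805/0.5500 = 0.1463

p = 0.1463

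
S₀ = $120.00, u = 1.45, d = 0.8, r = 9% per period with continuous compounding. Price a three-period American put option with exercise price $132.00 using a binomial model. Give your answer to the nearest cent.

$20.15

Risk-neutral probability p = (e^0.09 − 0.8)/(1.45 − 0.8) = 0.2942/0.6500 = 0.4526
Terminal stock prices: S_uuu = 365.8, S_uud = 201.8, S_udd = 111.4, S_ddd = 61.44
Terminal payoffs (K − S): max(-233.8, 0) = 0, max(-69.84, 0) = 0, max(20.64, 0) = 20.64, max(70.56, 0) = 70.56
Node uu (S = 252.3): continuation = e^(−0.09)·[0.4526·0.0000 + 0.5474·0.0000] = 0.0000; exercise value = 0.0000 ≤ continuation, so V_uu = 0.0000
Node ud (S = 139.2): continuation = e^(−0.09)·[0.4526·0.0000 + 0.5474·20.6400] = 10.3264; exercise value = 0.0000 ≤ continuation, so V_ud = 10.3264
Node dd (S = 76.8): continuation = e^(−0.09)·[0.4526·20.6400 + 0.5474·70.5600] = 43.8389; exercise value = 55.2000 > continuation, so V_dd = 55.2000 (exercise)
Node u (S = 174): continuation = e^(−0.09)·[0.4526·0.0000 + 0.5474·10.3264] = 5.1664; exercise value = 0.0000 ≤ continuation, so V_u = 5.1664
Node d (S = 96): continuation = e^(−0.09)·[0.4526·10.3264 + 0.5474·55.2000] = 31.8882; exercise value = 36.0000 > continuation, so V_d = 36.0000 (exercise)
Node 0 (S = 120): continuation = e^(−0.09)·[0.4526·5.1664 + 0.5474·36.0000] = 20.1480; exercise value = 12.0000 ≤ continuation, so V_0 = 20.1480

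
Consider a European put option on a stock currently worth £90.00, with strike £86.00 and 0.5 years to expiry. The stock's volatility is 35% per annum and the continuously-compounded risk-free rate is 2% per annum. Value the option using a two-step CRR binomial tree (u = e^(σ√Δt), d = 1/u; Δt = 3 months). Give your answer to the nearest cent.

£6.26

CRR parameters: u = e^(σ√Δt) = e^(0.35·√0.25) = 1.1912, d = 1/u = 0.8395
Per-period rate: rΔt = 0.02·0.25 = 0.005, so R = e^0.005 = 1.0050
Risk-neutral probability p = (e^0.005 − 0.8395)/(1.1912 − 0.8395) = 0.1656/0.3518 = 0.4706
Terminal stock prices: S_uu = 127.7, S_ud = 90, S_dd = 63.42
Terminal payoffs (K − S): max(-41.72, 0) = 0, max(-4, 0) = 0, max(22.58, 0) = 22.58
Node u (S = 107.2): V_u = e^(−0.005)·[0.4706·0.0000 + 0.5294·0.0000] = 0.0000
Node d (S = 75.55): V_d = e^(−0.005)·[0.4706·0.0000 + 0.5294·22.5781] = 11.8930
Node 0 (S = 90): V_0 = e^(−0.005)·[0.4706·0.0000 + 0.5294·11.8930] = 6.2646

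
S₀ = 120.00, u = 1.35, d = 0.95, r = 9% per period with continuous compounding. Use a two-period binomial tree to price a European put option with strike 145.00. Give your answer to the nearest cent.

12.54

Risk-neutral probability p = (e^0.09 − 0.95)/(1.35 − 0.95) = 0.1442/0.4000 = 0.3604
Terminal stock prices: S_uu = 218.7, S_ud = 153.9, S_dd = 108.3
Terminal payoffs (K − S): max(-73.7, 0) = 0, max(-8.9, 0) = 0, max(36.7, 0) = 36.7
Node u (S = 162): V_u = e^(−0.09)·[0.3604·0.0000 + 0.6396·0.0000] = 0.0000
Node d (S = 114): V_d = e^(−0.09)·[0.3604·0.0000 + 0.6396·36.7000] = 21.4518
Node 0 (S = 120): V_0 = e^(−0.09)·[0.3604·0.0000 + 0.6396·21.4518] = 12.5390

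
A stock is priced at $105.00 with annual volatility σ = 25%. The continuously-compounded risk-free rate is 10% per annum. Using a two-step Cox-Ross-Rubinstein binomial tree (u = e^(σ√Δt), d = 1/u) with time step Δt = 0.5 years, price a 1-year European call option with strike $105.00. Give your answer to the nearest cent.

CRR parameters: u = e^(σ√Δt) = e^(0.25·√0.5) = 1.1934, d = 1/u = 0.8380
Per-period rate: rΔt = 0.1·0.5 = 0.05, so R = e^0.05 = 1.0513
Risk-neutral probability p = (e^0.05 − 0.8380)/(1.1934 − 0.8380) = 0.2133/0.3554 = 0.6002
Terminal stock prices: S_uu = 149.5, S_ud = 105, S_dd = 73.73
Terminal payoffs (S − K): max(44.53, 0) = 44.53, max(0, 0) = 0, max(-31.27, 0) = 0
Node u (S = 125.3): V_u = e^(−0.05)·[0.6002·44.5325 + 0.3998·0.0000] = 25.4242
Node d (S = 87.99): V_d = e^(−0.05)·[0.6002·0.0000 + 0.3998·0.0000] = 0.0000
Node 0 (S = 105): V_0 = e^(−0.05)·[0.6002·25.4242 + 0.3998·0.0000] = 14.5150

$14.52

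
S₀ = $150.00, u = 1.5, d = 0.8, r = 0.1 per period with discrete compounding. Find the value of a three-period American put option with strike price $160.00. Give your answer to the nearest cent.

$22.46

Risk-neutral probability p = (1 + 0.1 − 0.8)/(1.5 − 0.8) = 0.3000/0.7000 = 0.4286
Terminal stock prices: S_uuu = 506.2, S_uud = 270, S_udd = 144, S_ddd = 76.8
Terminal payoffs (K − S): max(-346.2, 0) = 0, max(-110, 0) = 0, max(16, 0) = 16, max(83.2, 0) = 83.2
Node uu (S = 337.5): continuation = 1/1.1·[0.4286·0.0000 + 0.5714·0.0000] = 0.0000; exercise value = 0.0000 ≤ continuation, so V_uu = 0.0000
Node ud (S = 180): continuation = 1/1.1·[0.4286·0.0000 + 0.5714·16.0000] = 8.3117; exercise value = 0.0000 ≤ continuation, so V_ud = 8.3117
Node dd (S = 96): continuation = 1/1.1·[0.4286·16.0000 + 0.5714·83.2000] = 49.4545; exercise value = 64.0000 > continuation, so V_dd = 64.0000 (exercise)
Node u (S = 225): continuation = 1/1.1·[0.4286·0.0000 + 0.5714·8.3117] = 4.3178; exercise value = 0.0000 ≤ continuation, so V_u = 4.3178
Node d (S = 120): continuation = 1/1.1·[0.4286·8.3117 + 0.5714·64.0000] = 36.4851; exercise value = 40.0000 > continuation, so V_d = 40.0000 (exercise)
Node 0 (S = 150): continuation = 1/1.1·[0.4286·4.3178 + 0.5714·40.0000] = 22.4615; exercise value = 10.0000 ≤ continuation, so V_0 = 22.4615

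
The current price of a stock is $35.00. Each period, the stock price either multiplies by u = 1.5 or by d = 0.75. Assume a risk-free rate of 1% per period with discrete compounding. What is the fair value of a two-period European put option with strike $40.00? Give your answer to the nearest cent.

$8.78

Risk-neutral probability p = (1 + 0.01 − 0.75)/(1.5 − 0.75) = 0.2600/0.7500 = 0.3467
Terminal stock prices: S_uu = 78.75, S_ud = 39.38, S_dd = 19.69
Terminal payoffs (K − S): max(-38.75, 0) = 0, max(0.625, 0) = 0.625, max(20.31, 0) = 20.31
Node u (S = 52.5): V_u = 1/1.01·[0.3467·0.0000 + 0.6533·0.6250] = 0.4043
Node d (S = 26.25): V_d = 1/1.01·[0.3467·0.6250 + 0.6533·20.3125] = 13.3540
Node 0 (S = 35): V_0 = 1/1.01·[0.3467·0.4043 + 0.6533·13.3540] = 8.7770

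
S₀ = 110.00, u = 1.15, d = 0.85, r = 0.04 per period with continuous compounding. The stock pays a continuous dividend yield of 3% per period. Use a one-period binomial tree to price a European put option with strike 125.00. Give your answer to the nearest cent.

14.12

Per-period risk-free factor R = e^0.04 = 1.0408; dividend-adjusted growth = e^(0.04−0.03) = 1.0101.
Risk-neutral probability p = (1.0101 − 0.85)/(1.15 − 0.85) = 0.1601/0.3000 = 0.5335
Terminal stock prices: S_u = 126.5, S_d = 93.5
Terminal payoffs (K − S): max(-1.5, 0) = 0, max(31.5, 0) = 31.5
Node 0 (S = 110): V_0 = e^(−0.04)·[0.5335·0.0000 + 0.4665·31.5000] = 14.1185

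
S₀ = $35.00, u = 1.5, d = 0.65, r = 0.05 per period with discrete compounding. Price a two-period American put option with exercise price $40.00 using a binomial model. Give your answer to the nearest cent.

$10.03

Risk-neutral probability p = (1 + 0.05 − 0.65)/(1.5 − 0.65) = 0.4000/0.8500 = 0.4706
Terminal stock prices: S_uu = 78.75, S_ud = 34.12, S_dd = 14.79
Terminal payoffs (K − S): max(-38.75, 0) = 0, max(5.875, 0) = 5.875, max(25.21, 0) = 25.21
Node u (S = 52.5): continuation = 1/1.05·[0.4706·0.0000 + 0.5294·5.8750] = 2.9622; exercise value = 0.0000 ≤ continuation, so V_u = 2.9622
Node d (S = 22.75): continuation = 1/1.05·[0.4706·5.8750 + 0.5294·25.2125] = 15.3452; exercise value = 17.2500 > continuation, so V_d = 17.2500 (exercise)
Node 0 (S = 35): continuation = 1/1.05·[0.4706·2.9622 + 0.5294·17.2500] = 10.0251; exercise value = 5.0000 ≤ continuation, so V_0 = 10.0251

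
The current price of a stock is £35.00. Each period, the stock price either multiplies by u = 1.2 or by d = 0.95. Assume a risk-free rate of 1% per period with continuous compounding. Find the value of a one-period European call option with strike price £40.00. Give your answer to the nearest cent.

£0.48

Risk-neutral probability p = (e^0.01 − 0.95)/(1.2 − 0.95) = 0.0601/0.2500 = 0.2402
Terminal stock prices: S_u = 42, S_d = 33.25
Terminal payoffs (S − K): max(2, 0) = 2, max(-6.75, 0) = 0
Node 0 (S = 35): V_0 = e^(−0.01)·[0.2402·2.0000 + 0.7598·0.0000] = 0.4756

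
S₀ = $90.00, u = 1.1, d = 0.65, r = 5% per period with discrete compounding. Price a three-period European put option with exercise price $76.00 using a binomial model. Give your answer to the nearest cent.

Risk-neutral probability p = (1 + 0.05 − 0.65)/(1.1 − 0.65) = 0.4000/0.4500 = 0.8889
Terminal stock prices: S_uuu = 119.8, S_uud = 70.79, S_udd = 41.83, S_ddd = 24.72
Terminal payoffs (K − S): max(-43.79, 0) = 0, max(5.215, 0) = 5.215, max(34.17, 0) = 34.17, max(51.28, 0) = 51.28
Node uu (S = 108.9): V_uu = 1/1.05·[0.8889·0.0000 + 0.1111·5.2150] = 0.5519
Node ud (S = 64.35): V_ud = 1/1.05·[0.8889·5.2150 + 0.1111·34.1725] = 8.0310
Node dd (S = 38.03): V_dd = 1/1.05·[0.8889·34.1725 + 0.1111·51.2837] = 34.3560
Node u (S = 99): V_u = 1/1.05·[0.8889·0.5519 + 0.1111·8.0310] = 1.3170
Node d (S = 58.5): V_d = 1/1.05·[0.8889·8.0310 + 0.1111·34.3560] = 10.4342
Node 0 (S = 90): V_0 = 1/1.05·[0.8889·1.3170 + 0.1111·10.4342] = 2.2191

$2.22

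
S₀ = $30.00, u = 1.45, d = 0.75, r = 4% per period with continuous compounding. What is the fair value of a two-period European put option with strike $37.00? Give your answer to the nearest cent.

$8.31

Risk-neutral probability p = (e^0.04 − 0.75)/(1.45 − 0.75) = 0.2908/0.7000 = 0.4154
Terminal stock prices: S_uu = 63.08, S_ud = 32.62, S_dd = 16.88
Terminal payoffs (K − S): max(-26.08, 0) = 0, max(4.375, 0) = 4.375, max(20.12, 0) = 20.12
Node u (S = 43.5): V_u = e^(−0.04)·[0.4154·0.0000 + 0.5846·4.3750] = 2.4572
Node d (S = 22.5): V_d = e^(−0.04)·[0.4154·4.3750 + 0.5846·20.1250] = 13.0492
Node 0 (S = 30): V_0 = e^(−0.04)·[0.4154·2.4572 + 0.5846·13.0492] = 8.3097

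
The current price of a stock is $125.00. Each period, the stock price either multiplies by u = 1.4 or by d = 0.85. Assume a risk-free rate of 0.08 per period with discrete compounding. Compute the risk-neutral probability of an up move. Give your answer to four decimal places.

p = 0.4182

Risk-neutral probability p = (1 + 0.08 − 0.85)/(1.4 − 0.85) = 0.2300/0.5500 = 0.4182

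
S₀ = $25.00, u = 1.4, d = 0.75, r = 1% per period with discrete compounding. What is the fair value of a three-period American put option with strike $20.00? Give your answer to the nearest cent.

Risk-neutral probability p = (1 + 0.01 − 0.75)/(1.4 − 0.75) = 0.2600/0.6500 = 0.4000
Terminal stock prices: S_uuu = 68.6, S_uud = 36.75, S_udd = 19.69, S_ddd = 10.55
Terminal payoffs (K − S): max(-48.6, 0) = 0, max(-16.75, 0) = 0, max(0.3125, 0) = 0.3125, max(9.453, 0) = 9.453
Node uu (S = 49): continuation = 1/1.01·[0.4000·0.0000 + 0.6000·0.0000] = 0.0000; exercise value = 0.0000 ≤ continuation, so V_uu = 0.0000
Node ud (S = 26.25): continuation = 1/1.01·[0.4000·0.0000 + 0.6000·0.3125] = 0.1856; exercise value = 0.0000 ≤ continuation, so V_ud = 0.1856
Node dd (S = 14.06): continuation = 1/1.01·[0.4000·0.3125 + 0.6000·9.4531] = 5.7395; exercise value = 5.9375 > continuation, so V_dd = 5.9375 (exercise)
Node u (S = 35): continuation = 1/1.01·[0.4000·0.0000 + 0.6000·0.1856] = 0.1103; exercise value = 0.0000 ≤ continuation, so V_u = 0.1103
Node d (S = 18.75): continuation = 1/1.01·[0.4000·0.1856 + 0.6000·5.9375] = 3.6007; exercise value = 1.2500 ≤ continuation, so V_d = 3.6007
Node 0 (S = 25): continuation = 1/1.01·[0.4000·0.1103 + 0.6000·3.6007] = 2.1827; exercise value = 0.0000 ≤ continuation, so V_0 = 2.1827

$2.18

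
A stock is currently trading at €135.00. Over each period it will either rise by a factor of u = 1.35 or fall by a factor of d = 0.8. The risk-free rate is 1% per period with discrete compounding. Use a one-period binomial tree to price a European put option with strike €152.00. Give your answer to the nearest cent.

€26.93

Risk-neutral probability p = (1 + 0.01 − 0.8)/(1.35 − 0.8) = 0.2100/0.5500 = 0.3818
Terminal stock prices: S_u = 182.2, S_d = 108
Terminal payoffs (K − S): max(-30.25, 0) = 0, max(44, 0) = 44
Node 0 (S = 135): V_0 = 1/1.01·[0.3818·0.0000 + 0.6182·44.0000] = 26.9307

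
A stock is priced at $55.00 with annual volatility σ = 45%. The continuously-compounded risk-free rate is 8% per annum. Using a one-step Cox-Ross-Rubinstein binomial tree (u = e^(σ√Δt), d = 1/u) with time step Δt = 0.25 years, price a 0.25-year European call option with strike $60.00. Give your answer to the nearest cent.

CRR parameters: u = e^(σ√Δt) = e^(0.45·√0.25) = 1.2523, d = 1/u = 0.7985
Per-period rate: rΔt = 0.08·0.25 = 0.02, so R = e^0.02 = 1.0202
Risk-neutral probability p = (e^0.02 − 0.7985)/(1.2523 − 0.7985) = 0.2217/0.4538 = 0.4885
Terminal stock prices: S_u = 68.88, S_d = 43.92
Terminal payoffs (S − K): max(8.878, 0) = 8.878, max(-16.08, 0) = 0
Node 0 (S = 55): V_0 = e^(−0.02)·[0.4885·8.8777 + 0.5115·0.0000] = 4.2509

$4.25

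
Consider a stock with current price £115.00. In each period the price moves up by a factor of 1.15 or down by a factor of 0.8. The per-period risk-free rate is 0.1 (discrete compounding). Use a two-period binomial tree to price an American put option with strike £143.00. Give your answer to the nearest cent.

Risk-neutral probability p = (1 + 0.1 − 0.8)/(1.15 − 0.8) = 0.3000/0.3500 = 0.8571
Terminal stock prices: S_uu = 152.1, S_ud = 105.8, S_dd = 73.6
Terminal payoffs (K − S): max(-9.087, 0) = 0, max(37.2, 0) = 37.2, max(69.4, 0) = 69.4
Node u (S = 132.2): continuation = 1/1.1·[0.8571·0.0000 + 0.1429·37.2000] = 4.8312; exercise value = 10.7500 > continuation, so V_u = 10.7500 (exercise)
Node d (S = 92): continuation = 1/1.1·[0.8571·37.2000 + 0.1429·69.4000] = 38.0000; exercise value = 51.0000 > continuation, so V_d = 51.0000 (exercise)
Node 0 (S = 115): continuation = 1/1.1·[0.8571·10.7500 + 0.1429·51.0000] = 15.0000; exercise value = 28.0000 > continuation, so V_0 = 28.0000 (exercise)

£28.00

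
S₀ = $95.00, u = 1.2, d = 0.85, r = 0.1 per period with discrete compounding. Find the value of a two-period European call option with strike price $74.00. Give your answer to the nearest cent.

Risk-neutral probability p = (1 + 0.1 − 0.85)/(1.2 − 0.85) = 0.2500/0.3500 = 0.7143
Terminal stock prices: S_uu = 136.8, S_ud = 96.9, S_dd = 68.64
Terminal payoffs (S − K): max(62.8, 0) = 62.8, max(22.9, 0) = 22.9, max(-5.363, 0) = 0
Node u (S = 114): V_u = 1/1.1·[0.7143·62.8000 + 0.2857·22.9000] = 46.7273
Node d (S = 80.75): V_d = 1/1.1·[0.7143·22.9000 + 0.2857·0.0000] = 14.8701
Node 0 (S = 95): V_0 = 1/1.1·[0.7143·46.7273 + 0.2857·14.8701] = 34.2048

$34.20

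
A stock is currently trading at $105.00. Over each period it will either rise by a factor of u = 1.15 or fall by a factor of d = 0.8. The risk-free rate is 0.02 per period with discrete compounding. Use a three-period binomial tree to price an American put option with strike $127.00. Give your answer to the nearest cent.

Risk-neutral probability p = (1 + 0.02 − 0.8)/(1.15 − 0.8) = 0.2200/0.3500 = 0.6286
Terminal stock prices: S_uuu = 159.7, S_uud = 111.1, S_udd = 77.28, S_ddd = 53.76
Terminal payoffs (K − S): max(-32.69, 0) = 0, max(15.91, 0) = 15.91, max(49.72, 0) = 49.72, max(73.24, 0) = 73.24
Node uu (S = 138.9): continuation = 1/1.02·[0.6286·0.0000 + 0.3714·15.9100] = 5.7936; exercise value = 0.0000 ≤ continuation, so V_uu = 5.7936
Node ud (S = 96.6): continuation = 1/1.02·[0.6286·15.9100 + 0.3714·49.7200] = 27.9098; exercise value = 30.4000 > continuation, so V_ud = 30.4000 (exercise)
Node dd (S = 67.2): continuation = 1/1.02·[0.6286·49.7200 + 0.3714·73.2400] = 57.3098; exercise value = 59.8000 > continuation, so V_dd = 59.8000 (exercise)
Node u (S = 120.7): continuation = 1/1.02·[0.6286·5.7936 + 0.3714·30.4000] = 14.6403; exercise value = 6.2500 ≤ continuation, so V_u = 14.6403
Node d (S = 84): continuation = 1/1.02·[0.6286·30.4000 + 0.3714·59.8000] = 40.5098; exercise value = 43.0000 > continuation, so V_d = 43.0000 (exercise)
Node 0 (S = 105): continuation = 1/1.02·[0.6286·14.6403 + 0.3714·43.0000] = 24.6803; exercise value = 22.0000 ≤ continuation, so V_0 = 24.6803

$24.68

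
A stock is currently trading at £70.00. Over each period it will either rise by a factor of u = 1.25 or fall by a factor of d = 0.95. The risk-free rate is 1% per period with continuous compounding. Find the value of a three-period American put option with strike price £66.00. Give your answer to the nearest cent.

Risk-neutral probability p = (e^0.01 − 0.95)/(1.25 − 0.95) = 0.0601/0.3000 = 0.2002
Terminal stock prices: S_uuu = 136.7, S_uud = 103.9, S_udd = 78.97, S_ddd = 60.02
Terminal payoffs (K − S): max(-70.72, 0) = 0, max(-37.91, 0) = 0, max(-12.97, 0) = 0, max(5.984, 0) = 5.984
Node uu (S = 109.4): continuation = e^(−0.01)·[0.2002·0.0000 + 0.7998·0.0000] = 0.0000; exercise value = 0.0000 ≤ continuation, so V_uu = 0.0000
Node ud (S = 83.12): continuation = e^(−0.01)·[0.2002·0.0000 + 0.7998·0.0000] = 0.0000; exercise value = 0.0000 ≤ continuation, so V_ud = 0.0000
Node dd (S = 63.17): continuation = e^(−0.01)·[0.2002·0.0000 + 0.7998·5.9838] = 4.7384; exercise value = 2.8250 ≤ continuation, so V_dd = 4.7384
Node u (S = 87.5): continuation = e^(−0.01)·[0.2002·0.0000 + 0.7998·0.0000] = 0.0000; exercise value = 0.0000 ≤ continuation, so V_u = 0.0000
Node d (S = 66.5): continuation = e^(−0.01)·[0.2002·0.0000 + 0.7998·4.7384] = 3.7522; exercise value = 0.0000 ≤ continuation, so V_d = 3.7522
Node 0 (S = 70): continuation = e^(−0.01)·[0.2002·0.0000 + 0.7998·3.7522] = 2.9713; exercise value = 0.0000 ≤ continuation, so V_0 = 2.9713

£2.97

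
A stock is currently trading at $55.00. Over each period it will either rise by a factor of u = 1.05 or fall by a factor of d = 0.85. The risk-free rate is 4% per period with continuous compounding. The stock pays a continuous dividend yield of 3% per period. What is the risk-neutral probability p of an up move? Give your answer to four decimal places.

p = 0.8003

Per-period risk-free factor R = e^0.04 = 1.0408; dividend-adjusted growth = e^(0.04−0.03) = 1.0101.
Risk-neutral probability p = (1.0101 − 0.85)/(1.05 − 0.85) = 0.1601/0.2000 = 0.8003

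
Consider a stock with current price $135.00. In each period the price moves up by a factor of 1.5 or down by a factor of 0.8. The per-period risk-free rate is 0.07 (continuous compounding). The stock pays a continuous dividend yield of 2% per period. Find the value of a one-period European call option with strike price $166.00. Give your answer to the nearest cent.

$12.22

Per-period risk-free factor R = e^0.07 = 1.0725; dividend-adjusted growth = e^(0.07−0.02) = 1.0513.
Risk-neutral probability p = (1.0513 − 0.8)/(1.5 − 0.8) = 0.2513/0.7000 = 0.3590
Terminal stock prices: S_u = 202.5, S_d = 108
Terminal payoffs (S − K): max(36.5, 0) = 36.5, max(-58, 0) = 0
Node 0 (S = 135): V_0 = e^(−0.07)·[0.3590·36.5000 + 0.6410·0.0000] = 12.2162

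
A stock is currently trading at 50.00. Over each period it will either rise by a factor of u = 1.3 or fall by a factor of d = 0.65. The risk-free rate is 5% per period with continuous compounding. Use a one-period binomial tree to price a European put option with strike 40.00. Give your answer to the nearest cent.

Risk-neutral probability p = (e^0.05 − 0.65)/(1.3 − 0.65) = 0.4013/0.6500 = 0.6173
Terminal stock prices: S_u = 65, S_d = 32.5
Terminal payoffs (K − S): max(-25, 0) = 0, max(7.5, 0) = 7.5
Node 0 (S = 50): V_0 = e^(−0.05)·[0.6173·0.0000 + 0.3827·7.5000] = 2.7300

2.73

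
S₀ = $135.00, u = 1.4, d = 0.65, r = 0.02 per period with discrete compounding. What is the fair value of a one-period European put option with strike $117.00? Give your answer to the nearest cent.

$14.53

Risk-neutral probability p = (1 + 0.02 − 0.65)/(1.4 − 0.65) = 0.3700/0.7500 = 0.4933
Terminal stock prices: S_u = 189, S_d = 87.75
Terminal payoffs (K − S): max(-72, 0) = 0, max(29.25, 0) = 29.25
Node 0 (S = 135): V_0 = 1/1.02·[0.4933·0.0000 + 0.5067·29.2500] = 14.5294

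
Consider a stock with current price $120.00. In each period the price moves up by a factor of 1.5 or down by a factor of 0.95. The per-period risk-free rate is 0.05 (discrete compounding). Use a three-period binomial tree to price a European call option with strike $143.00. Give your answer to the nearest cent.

$15.45

Risk-neutral probability p = (1 + 0.05 − 0.95)/(1.5 − 0.95) = 0.1000/0.5500 = 0.1818
Terminal stock prices: S_uuu = 405, S_uud = 256.5, S_udd = 162.4, S_ddd = 102.9
Terminal payoffs (S − K): max(262, 0) = 262, max(113.5, 0) = 113.5, max(19.45, 0) = 19.45, max(-40.12, 0) = 0
Node uu (S = 270): V_uu = 1/1.05·[0.1818·262.0000 + 0.8182·113.5000] = 133.8095
Node ud (S = 171): V_ud = 1/1.05·[0.1818·113.5000 + 0.8182·19.4500] = 34.8095
Node dd (S = 108.3): V_dd = 1/1.05·[0.1818·19.4500 + 0.8182·0.0000] = 3.3680
Node u (S = 180): V_u = 1/1.05·[0.1818·133.8095 + 0.8182·34.8095] = 50.2948
Node d (S = 114): V_d = 1/1.05·[0.1818·34.8095 + 0.8182·3.3680] = 8.6520
Node 0 (S = 120): V_0 = 1/1.05·[0.1818·50.2948 + 0.8182·8.6520] = 15.4509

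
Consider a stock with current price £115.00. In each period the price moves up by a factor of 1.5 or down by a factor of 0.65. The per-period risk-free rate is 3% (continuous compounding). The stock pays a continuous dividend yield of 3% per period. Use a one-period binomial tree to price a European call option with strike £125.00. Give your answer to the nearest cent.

Per-period risk-free factor R = e^0.03 = 1.0305; dividend-adjusted growth = e^(0.03−0.03) = 1.0000.
Risk-neutral probability p = (1.0000 − 0.65)/(1.5 − 0.65) = 0.3500/0.8500 = 0.4118
Terminal stock prices: S_u = 172.5, S_d = 74.75
Terminal payoffs (S − K): max(47.5, 0) = 47.5, max(-50.25, 0) = 0
Node 0 (S = 115): V_0 = e^(−0.03)·[0.4118·47.5000 + 0.5882·0.0000] = 18.9808

£18.98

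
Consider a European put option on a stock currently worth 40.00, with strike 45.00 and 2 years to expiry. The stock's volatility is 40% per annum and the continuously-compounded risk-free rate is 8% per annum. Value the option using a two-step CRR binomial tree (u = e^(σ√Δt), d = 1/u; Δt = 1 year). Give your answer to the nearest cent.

7.83

CRR parameters: u = e^(σ√Δt) = e^(0.4·√1) = 1.4918, d = 1/u = 0.6703
Per-period rate: rΔt = 0.08·1 = 0.08, so R = e^0.08 = 1.0833
Risk-neutral probability p = (e^0.08 − 0.6703)/(1.4918 − 0.6703) = 0.4130/0.8215 = 0.5027
Terminal stock prices: S_uu = 89.02, S_ud = 40, S_dd = 17.97
Terminal payoffs (K − S): max(-44.02, 0) = 0, max(5, 0) = 5, max(27.03, 0) = 27.03
Node u (S = 59.67): V_u = e^(−0.08)·[0.5027·0.0000 + 0.4973·5.0000] = 2.2953
Node d (S = 26.81): V_d = e^(−0.08)·[0.5027·5.0000 + 0.4973·27.0268] = 14.7274
Node 0 (S = 40): V_0 = e^(−0.08)·[0.5027·2.2953 + 0.4973·14.7274] = 7.8261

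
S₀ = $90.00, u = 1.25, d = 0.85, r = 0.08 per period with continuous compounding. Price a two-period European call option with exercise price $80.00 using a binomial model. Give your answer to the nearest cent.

$24.05

Risk-neutral probability p = (e^0.08 − 0.85)/(1.25 − 0.85) = 0.2333/0.4000 = 0.5832
Terminal stock prices: S_uu = 140.6, S_ud = 95.62, S_dd = 65.02
Terminal payoffs (S − K): max(60.62, 0) = 60.62, max(15.62, 0) = 15.62, max(-14.98, 0) = 0
Node u (S = 112.5): V_u = e^(−0.08)·[0.5832·60.6250 + 0.4168·15.6250] = 38.6507
Node d (S = 76.5): V_d = e^(−0.08)·[0.5832·15.6250 + 0.4168·0.0000] = 8.4122
Node 0 (S = 90): V_0 = e^(−0.08)·[0.5832·38.6507 + 0.4168·8.4122] = 24.0452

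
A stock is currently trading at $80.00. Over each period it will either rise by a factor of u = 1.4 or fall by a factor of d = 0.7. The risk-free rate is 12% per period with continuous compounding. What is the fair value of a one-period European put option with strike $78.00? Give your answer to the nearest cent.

Risk-neutral probability p = (e^0.12 − 0.7)/(1.4 − 0.7) = 0.4275/0.7000 = 0.6107
Terminal stock prices: S_u = 112, S_d = 56
Terminal payoffs (K − S): max(-34, 0) = 0, max(22, 0) = 22
Node 0 (S = 80): V_0 = e^(−0.12)·[0.6107·0.0000 + 0.3893·22.0000] = 7.5959

$7.60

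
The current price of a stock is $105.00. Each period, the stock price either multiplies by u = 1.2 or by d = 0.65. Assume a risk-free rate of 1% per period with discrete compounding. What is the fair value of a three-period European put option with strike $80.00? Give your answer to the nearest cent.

Risk-neutral probability p = (1 + 0.01 − 0.65)/(1.2 − 0.65) = 0.3600/0.5500 = 0.6545
Terminal stock prices: S_uuu = 181.4, S_uud = 98.28, S_udd = 53.24, S_ddd = 28.84
Terminal payoffs (K − S): max(-101.4, 0) = 0, max(-18.28, 0) = 0, max(26.76, 0) = 26.76, max(51.16, 0) = 51.16
Node uu (S = 151.2): V_uu = 1/1.01·[0.6545·0.0000 + 0.3455·0.0000] = 0.0000
Node ud (S = 81.9): V_ud = 1/1.01·[0.6545·0.0000 + 0.3455·26.7650] = 9.1545
Node dd (S = 44.36): V_dd = 1/1.01·[0.6545·26.7650 + 0.3455·51.1644] = 34.8454
Node u (S = 126): V_u = 1/1.01·[0.6545·0.0000 + 0.3455·9.1545] = 3.1312
Node d (S = 68.25): V_d = 1/1.01·[0.6545·9.1545 + 0.3455·34.8454] = 17.8511
Node 0 (S = 105): V_0 = 1/1.01·[0.6545·3.1312 + 0.3455·17.8511] = 8.1349

$8.13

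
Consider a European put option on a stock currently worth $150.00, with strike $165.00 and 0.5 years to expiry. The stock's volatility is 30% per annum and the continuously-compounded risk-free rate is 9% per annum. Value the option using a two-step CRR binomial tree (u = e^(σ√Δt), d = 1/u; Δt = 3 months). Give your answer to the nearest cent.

CRR parameters: u = e^(σ√Δt) = e^(0.3·√0.25) = 1.1618, d = 1/u = 0.8607
Per-period rate: rΔt = 0.09·0.25 = 0.0225, so R = e^0.0225 = 1.0228
Risk-neutral probability p = (e^0.0225 − 0.8607)/(1.1618 − 0.8607) = 0.1620/0.3011 = 0.5381
Terminal stock prices: S_uu = 202.5, S_ud = 150, S_dd = 111.1
Terminal payoffs (K − S): max(-37.48, 0) = 0, max(15, 0) = 15, max(53.88, 0) = 53.88
Node u (S = 174.3): V_u = e^(−0.0225)·[0.5381·0.0000 + 0.4619·15.0000] = 6.7738
Node d (S = 129.1): V_d = e^(−0.0225)·[0.5381·15.0000 + 0.4619·53.8773] = 32.2228
Node 0 (S = 150): V_0 = e^(−0.0225)·[0.5381·6.7738 + 0.4619·32.2228] = 18.1155

$18.12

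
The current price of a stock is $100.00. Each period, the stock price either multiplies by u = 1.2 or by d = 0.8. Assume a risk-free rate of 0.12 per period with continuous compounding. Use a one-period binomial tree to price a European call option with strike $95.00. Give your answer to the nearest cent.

Risk-neutral probability p = (e^0.12 − 0.8)/(1.2 − 0.8) = 0.3275/0.4000 = 0.8187
Terminal stock prices: S_u = 120, S_d = 80
Terminal payoffs (S − K): max(25, 0) = 25, max(-15, 0) = 0
Node 0 (S = 100): V_0 = e^(−0.12)·[0.8187·25.0000 + 0.1813·0.0000] = 18.1540

$18.15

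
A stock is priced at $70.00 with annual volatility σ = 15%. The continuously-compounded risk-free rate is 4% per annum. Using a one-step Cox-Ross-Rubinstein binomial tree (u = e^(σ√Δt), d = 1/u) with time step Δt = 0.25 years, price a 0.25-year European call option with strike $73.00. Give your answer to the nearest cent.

$1.33

CRR parameters: u = e^(σ√Δt) = e^(0.15·√0.25) = 1.0779, d = 1/u = 0.9277
Per-period rate: rΔt = 0.04·0.25 = 0.01, so R = e^0.01 = 1.0101
Risk-neutral probability p = (e^0.01 − 0.9277)/(1.0779 − 0.9277) = 0.0823/0.1501 = 0.5482
Terminal stock prices: S_u = 75.45, S_d = 64.94
Terminal payoffs (S − K): max(2.452, 0) = 2.452, max(-8.058, 0) = 0
Node 0 (S = 70): V_0 = e^(−0.01)·[0.5482·2.4519 + 0.4518·0.0000] = 1.3307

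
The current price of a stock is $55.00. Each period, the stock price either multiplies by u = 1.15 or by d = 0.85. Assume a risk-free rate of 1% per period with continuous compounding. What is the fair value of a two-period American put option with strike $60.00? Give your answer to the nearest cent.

$7.64

Risk-neutral probability p = (e^0.01 − 0.85)/(1.15 − 0.85) = 0.1601/0.3000 = 0.5335
Terminal stock prices: S_uu = 72.74, S_ud = 53.76, S_dd = 39.74
Terminal payoffs (K − S): max(-12.74, 0) = 0, max(6.238, 0) = 6.238, max(20.26, 0) = 20.26
Node u (S = 63.25): continuation = e^(−0.01)·[0.5335·0.0000 + 0.4665·6.2375] = 2.8808; exercise value = 0.0000 ≤ continuation, so V_u = 2.8808
Node d (S = 46.75): continuation = e^(−0.01)·[0.5335·6.2375 + 0.4665·20.2625] = 12.6530; exercise value = 13.2500 > continuation, so V_d = 13.2500 (exercise)
Node 0 (S = 55): continuation = e^(−0.01)·[0.5335·2.8808 + 0.4665·13.2500] = 7.6413; exercise value = 5.0000 ≤ continuation, so V_0 = 7.6413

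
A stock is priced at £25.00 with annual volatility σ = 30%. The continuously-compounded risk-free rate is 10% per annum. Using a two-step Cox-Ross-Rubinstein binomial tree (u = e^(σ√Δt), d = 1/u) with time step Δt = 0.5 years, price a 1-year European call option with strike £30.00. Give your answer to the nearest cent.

£2.39

CRR parameters: u = e^(σ√Δt) = e^(0.3·√0.5) = 1.2363, d = 1/u = 0.8089
Per-period rate: rΔt = 0.1·0.5 = 0.05, so R = e^0.05 = 1.0513
Risk-neutral probability p = (e^0.05 − 0.8089)/(1.2363 − 0.8089) = 0.2424/0.4275 = 0.5671
Terminal stock prices: S_uu = 38.21, S_ud = 25, S_dd = 16.36
Terminal payoffs (S − K): max(8.212, 0) = 8.212, max(-5, 0) = 0, max(-13.64, 0) = 0
Node u (S = 30.91): V_u = e^(−0.05)·[0.5671·8.2116 + 0.4329·0.0000] = 4.4298
Node d (S = 20.22): V_d = e^(−0.05)·[0.5671·0.0000 + 0.4329·0.0000] = 0.0000
Node 0 (S = 25): V_0 = e^(−0.05)·[0.5671·4.4298 + 0.4329·0.0000] = 2.3897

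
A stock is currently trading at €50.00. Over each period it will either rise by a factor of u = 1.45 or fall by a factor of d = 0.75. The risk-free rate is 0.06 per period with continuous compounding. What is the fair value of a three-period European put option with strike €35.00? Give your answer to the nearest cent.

Risk-neutral probability p = (e^0.06 − 0.75)/(1.45 − 0.75) = 0.3118/0.7000 = 0.4455
Terminal stock prices: S_uuu = 152.4, S_uud = 78.84, S_udd = 40.78, S_ddd = 21.09
Terminal payoffs (K − S): max(-117.4, 0) = 0, max(-43.84, 0) = 0, max(-5.781, 0) = 0, max(13.91, 0) = 13.91
Node uu (S = 105.1): V_uu = e^(−0.06)·[0.4455·0.0000 + 0.5545·0.0000] = 0.0000
Node ud (S = 54.38): V_ud = e^(−0.06)·[0.4455·0.0000 + 0.5545·0.0000] = 0.0000
Node dd (S = 28.12): V_dd = e^(−0.06)·[0.4455·0.0000 + 0.5545·13.9062] = 7.2622
Node u (S = 72.5): V_u = e^(−0.06)·[0.4455·0.0000 + 0.5545·0.0000] = 0.0000
Node d (S = 37.5): V_d = e^(−0.06)·[0.4455·0.0000 + 0.5545·7.2622] = 3.7925
Node 0 (S = 50): V_0 = e^(−0.06)·[0.4455·0.0000 + 0.5545·3.7925] = 1.9806

€1.98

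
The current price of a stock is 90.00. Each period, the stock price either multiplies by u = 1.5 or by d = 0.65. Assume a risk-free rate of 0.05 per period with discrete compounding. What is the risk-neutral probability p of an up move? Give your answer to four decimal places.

p = 0.4706

Risk-neutral probability p = (1 + 0.05 − 0.65)/(1.5 − 0.65) = 0.4000/0.8500 = 0.4706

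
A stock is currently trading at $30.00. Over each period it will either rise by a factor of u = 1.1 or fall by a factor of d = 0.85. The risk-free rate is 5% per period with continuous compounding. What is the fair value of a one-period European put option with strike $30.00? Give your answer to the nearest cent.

Risk-neutral probability p = (e^0.05 − 0.85)/(1.1 − 0.85) = 0.2013/0.2500 = 0.8051
Terminal stock prices: S_u = 33, S_d = 25.5
Terminal payoffs (K − S): max(-3, 0) = 0, max(4.5, 0) = 4.5
Node 0 (S = 30): V_0 = e^(−0.05)·[0.8051·0.0000 + 0.1949·4.5000] = 0.8343

$0.83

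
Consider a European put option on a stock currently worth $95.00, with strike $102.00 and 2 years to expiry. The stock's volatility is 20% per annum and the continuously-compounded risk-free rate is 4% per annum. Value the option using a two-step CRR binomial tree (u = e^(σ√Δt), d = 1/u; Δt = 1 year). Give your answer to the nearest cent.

CRR parameters: u = e^(σ√Δt) = e^(0.2·√1) = 1.2214, d = 1/u = 0.8187
Per-period rate: rΔt = 0.04·1 = 0.04, so R = e^0.04 = 1.0408
Risk-neutral probability p = (e^0.04 − 0.8187)/(1.2214 − 0.8187) = 0.2221/0.4027 = 0.5515
Terminal stock prices: S_uu = 141.7, S_ud = 95, S_dd = 63.68
Terminal payoffs (K − S): max(-39.72, 0) = 0, max(7, 0) = 7, max(38.32, 0) = 38.32
Node u (S = 116): V_u = e^(−0.04)·[0.5515·0.0000 + 0.4485·7.0000] = 3.0163
Node d (S = 77.78): V_d = e^(−0.04)·[0.5515·7.0000 + 0.4485·38.3196] = 20.2211
Node 0 (S = 95): V_0 = e^(−0.04)·[0.5515·3.0163 + 0.4485·20.2211] = 10.3116

$10.31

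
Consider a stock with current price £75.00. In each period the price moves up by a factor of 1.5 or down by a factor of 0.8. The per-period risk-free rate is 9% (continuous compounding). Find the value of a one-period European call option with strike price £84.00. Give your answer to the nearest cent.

Risk-neutral probability p = (e^0.09 − 0.8)/(1.5 − 0.8) = 0.2942/0.7000 = 0.4202
Terminal stock prices: S_u = 112.5, S_d = 60
Terminal payoffs (S − K): max(28.5, 0) = 28.5, max(-24, 0) = 0
Node 0 (S = 75): V_0 = e^(−0.09)·[0.4202·28.5000 + 0.5798·0.0000] = 10.9462

£10.95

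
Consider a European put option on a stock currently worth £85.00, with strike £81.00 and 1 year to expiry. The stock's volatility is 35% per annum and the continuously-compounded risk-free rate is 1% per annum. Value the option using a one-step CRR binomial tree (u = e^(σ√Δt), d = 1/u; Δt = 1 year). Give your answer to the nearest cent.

£11.96

CRR parameters: u = e^(σ√Δt) = e^(0.35·√1) = 1.4191, d = 1/u = 0.7047
Per-period rate: rΔt = 0.01·1 = 0.01, so R = e^0.01 = 1.0101
Risk-neutral probability p = (e^0.01 − 0.7047)/(1.4191 − 0.7047) = 0.3054/0.7144 = 0.4275
Terminal stock prices: S_u = 120.6, S_d = 59.9
Terminal payoffs (K − S): max(-39.62, 0) = 0, max(21.1, 0) = 21.1
Node 0 (S = 85): V_0 = e^(−0.01)·[0.4275·0.0000 + 0.5725·21.1015] = 11.9614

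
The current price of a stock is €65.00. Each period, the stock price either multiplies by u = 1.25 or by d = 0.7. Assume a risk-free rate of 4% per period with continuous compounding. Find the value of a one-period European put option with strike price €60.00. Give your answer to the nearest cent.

€5.30

Risk-neutral probability p = (e^0.04 − 0.7)/(1.25 − 0.7) = 0.3408/0.5500 = 0.6197
Terminal stock prices: S_u = 81.25, S_d = 45.5
Terminal payoffs (K − S): max(-21.25, 0) = 0, max(14.5, 0) = 14.5
Node 0 (S = 65): V_0 = e^(−0.04)·[0.6197·0.0000 + 0.3803·14.5000] = 5.2987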